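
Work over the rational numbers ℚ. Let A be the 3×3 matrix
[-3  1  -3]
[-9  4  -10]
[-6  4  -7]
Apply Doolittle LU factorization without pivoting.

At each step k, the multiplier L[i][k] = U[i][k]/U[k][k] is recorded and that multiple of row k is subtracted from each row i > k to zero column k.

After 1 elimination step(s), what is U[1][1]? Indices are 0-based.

U[1][1] = 1

[col 0] pivot -3
  R1 -= 3*R0 → (0, 1, -1)  (L[1][0] := 3)
  R2 -= 2*R0 → (0, 2, -1)  (L[2][0] := 2)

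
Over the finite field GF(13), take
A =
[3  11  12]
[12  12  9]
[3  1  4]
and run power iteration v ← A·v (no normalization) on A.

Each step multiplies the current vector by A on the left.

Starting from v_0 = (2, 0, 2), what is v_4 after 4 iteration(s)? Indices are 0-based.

v_0 = (2, 0, 2).
v_1 = A·v_0 = (4, 3, 1).
v_2 = A·v_1 = (5, 2, 6).
v_3 = A·v_2 = (5, 8, 2).
v_4 = A·v_3 = (10, 5, 5).

v_4 = (10, 5, 5)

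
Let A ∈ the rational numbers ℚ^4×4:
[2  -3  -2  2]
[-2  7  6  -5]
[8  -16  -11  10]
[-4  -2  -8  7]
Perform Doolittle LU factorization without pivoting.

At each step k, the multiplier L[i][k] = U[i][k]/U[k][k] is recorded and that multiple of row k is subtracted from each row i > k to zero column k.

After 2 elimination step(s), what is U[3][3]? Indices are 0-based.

[col 0] pivot 2
  R1 -= -1*R0 → (0, 4, 4, -3)  (L[1][0] := -1)
  R2 -= 4*R0 → (0, -4, -3, 2)  (L[2][0] := 4)
  R3 -= -2*R0 → (0, -8, -12, 11)  (L[3][0] := -2)
[col 1] pivot 4
  R2 -= -1*R1 → (0, 0, 1, -1)  (L[2][1] := -1)
  R3 -= -2*R1 → (0, 0, -4, 5)  (L[3][1] := -2)

U[3][3] = 5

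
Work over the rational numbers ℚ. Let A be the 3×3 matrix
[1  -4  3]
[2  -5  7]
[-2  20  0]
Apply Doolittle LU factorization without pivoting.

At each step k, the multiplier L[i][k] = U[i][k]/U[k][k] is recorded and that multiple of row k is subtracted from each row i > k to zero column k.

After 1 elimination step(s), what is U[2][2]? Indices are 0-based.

k=0: U[0][0]=1
  eliminate (1,0): mult=2, new row 1: (0, 3, 1); set L[1][0]=2
  eliminate (2,0): mult=-2, new row 2: (0, 12, 6); set L[2][0]=-2

U[2][2] = 6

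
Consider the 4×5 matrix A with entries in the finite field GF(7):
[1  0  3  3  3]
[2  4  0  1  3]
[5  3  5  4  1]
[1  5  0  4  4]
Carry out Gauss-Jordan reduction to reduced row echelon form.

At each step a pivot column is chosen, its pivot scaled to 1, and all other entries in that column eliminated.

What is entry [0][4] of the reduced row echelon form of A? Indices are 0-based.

M[0][4] = 2

pivot(0,0)=1: scale R0 → (1, 0, 3, 3, 3)
  clear (1,0): R1 −= (2)R0 → (0, 4, 1, 2, 4)
  clear (2,0): R2 −= (5)R0 → (0, 3, 4, 3, 0)
  clear (3,0): R3 −= (1)R0 → (0, 5, 4, 1, 1)
pivot(1,1)=4: scale R1 → (0, 1, 2, 4, 1)
  clear (2,1): R2 −= (3)R1 → (0, 0, 5, 5, 4)
  clear (3,1): R3 −= (5)R1 → (0, 0, 1, 2, 3)
pivot(2,2)=5: scale R2 → (0, 0, 1, 1, 5)
  clear (0,2): R0 −= (3)R2 → (1, 0, 0, 0, 2)
  clear (1,2): R1 −= (2)R2 → (0, 1, 0, 2, 5)
  clear (3,2): R3 −= (1)R2 → (0, 0, 0, 1, 5)
pivot(3,3)=1: scale R3 → (0, 0, 0, 1, 5)
  clear (1,3): R1 −= (2)R3 → (0, 1, 0, 0, 2)
  clear (2,3): R2 −= (1)R3 → (0, 0, 1, 0, 0)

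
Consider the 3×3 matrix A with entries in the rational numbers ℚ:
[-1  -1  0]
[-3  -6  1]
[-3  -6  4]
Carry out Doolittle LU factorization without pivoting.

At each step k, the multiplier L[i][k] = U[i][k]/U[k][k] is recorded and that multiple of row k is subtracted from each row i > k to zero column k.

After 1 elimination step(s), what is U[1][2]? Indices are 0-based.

U[1][2] = 1

k=0: U[0][0]=-1
  eliminate (1,0): mult=3, new row 1: (0, -3, 1); set L[1][0]=3
  eliminate (2,0): mult=3, new row 2: (0, -3, 4); set L[2][0]=3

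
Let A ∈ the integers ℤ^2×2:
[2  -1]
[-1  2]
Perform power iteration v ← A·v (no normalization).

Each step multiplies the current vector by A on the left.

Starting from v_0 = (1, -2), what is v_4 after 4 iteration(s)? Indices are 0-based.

v_4 = (121, -122)

v_0 = (1, -2).
v_1 = A·v_0 = (4, -5).
v_2 = A·v_1 = (13, -14).
v_3 = A·v_2 = (40, -41).
v_4 = A·v_3 = (121, -122).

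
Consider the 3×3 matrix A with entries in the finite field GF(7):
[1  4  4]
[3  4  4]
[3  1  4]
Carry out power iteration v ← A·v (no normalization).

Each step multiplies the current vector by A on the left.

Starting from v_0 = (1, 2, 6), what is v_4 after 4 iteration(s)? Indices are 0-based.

v_4 = (0, 0, 2)

v_0 = (1, 2, 6).
v_1 = A·v_0 = (5, 0, 1).
v_2 = A·v_1 = (2, 5, 5).
v_3 = A·v_2 = (0, 4, 3).
v_4 = A·v_3 = (0, 0, 2).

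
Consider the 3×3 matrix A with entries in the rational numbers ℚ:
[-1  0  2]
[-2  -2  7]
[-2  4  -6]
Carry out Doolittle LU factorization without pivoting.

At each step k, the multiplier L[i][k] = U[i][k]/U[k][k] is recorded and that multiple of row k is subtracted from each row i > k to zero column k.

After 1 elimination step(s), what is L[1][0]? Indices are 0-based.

L[1][0] = 2

Step 1: pivot at (0,0) is -1.
  row1 ← row1 − (2)·row0  ⇒  L[1][0]=2, U row1=(0, -2, 3)
  row2 ← row2 − (2)·row0  ⇒  L[2][0]=2, U row2=(0, 4, -10)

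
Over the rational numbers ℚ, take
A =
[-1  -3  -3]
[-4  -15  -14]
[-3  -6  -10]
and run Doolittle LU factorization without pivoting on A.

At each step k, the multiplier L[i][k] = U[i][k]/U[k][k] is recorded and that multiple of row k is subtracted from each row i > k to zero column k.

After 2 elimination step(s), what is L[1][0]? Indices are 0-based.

L[1][0] = 4

k=0: U[0][0]=-1
  eliminate (1,0): mult=4, new row 1: (0, -3, -2); set L[1][0]=4
  eliminate (2,0): mult=3, new row 2: (0, 3, -1); set L[2][0]=3
k=1: U[1][1]=-3
  eliminate (2,1): mult=-1, new row 2: (0, 0, -3); set L[2][1]=-1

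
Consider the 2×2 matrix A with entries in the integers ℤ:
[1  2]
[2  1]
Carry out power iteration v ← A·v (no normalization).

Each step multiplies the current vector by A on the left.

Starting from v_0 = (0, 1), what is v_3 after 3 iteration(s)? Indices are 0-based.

v_3 = (14, 13)

v_0 = (0, 1).
v_1 = A·v_0 = (2, 1).
v_2 = A·v_1 = (4, 5).
v_3 = A·v_2 = (14, 13).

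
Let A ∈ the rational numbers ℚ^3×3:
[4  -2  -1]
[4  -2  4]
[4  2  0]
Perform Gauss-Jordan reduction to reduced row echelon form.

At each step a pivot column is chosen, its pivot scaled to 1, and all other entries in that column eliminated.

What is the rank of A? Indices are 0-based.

rank = 3

[1] R0 /= 4  ⇒  (1, -1/2, -1/4)
     R1 -= 4·R0  ⇒  (0, 0, 5)
     R2 -= 4·R0  ⇒  (0, 4, 1)
[2] R1 <-> R2
[2] R1 /= 4  ⇒  (0, 1, 1/4)
     R0 -= -1/2·R1  ⇒  (1, 0, -1/8)
[3] R2 /= 5  ⇒  (0, 0, 1)
     R0 -= -1/8·R2  ⇒  (1, 0, 0)
     R1 -= 1/4·R2  ⇒  (0, 1, 0)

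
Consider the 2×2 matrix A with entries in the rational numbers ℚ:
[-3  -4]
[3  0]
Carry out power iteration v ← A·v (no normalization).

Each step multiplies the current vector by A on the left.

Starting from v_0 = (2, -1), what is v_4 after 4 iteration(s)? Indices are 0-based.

v_0 = (2, -1).
v_1 = A·v_0 = (-2, 6).
v_2 = A·v_1 = (-18, -6).
v_3 = A·v_2 = (78, -54).
v_4 = A·v_3 = (-18, 234).

v_4 = (-18, 234)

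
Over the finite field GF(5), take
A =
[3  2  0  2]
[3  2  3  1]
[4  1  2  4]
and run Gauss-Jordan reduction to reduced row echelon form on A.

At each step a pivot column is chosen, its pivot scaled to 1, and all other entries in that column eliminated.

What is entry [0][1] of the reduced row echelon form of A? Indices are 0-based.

step 1: normalize row 0 (÷3) = (1, 4, 0, 4)
  row 1: subtract 3×row0 = (0, 0, 3, 4)
  row 2: subtract 4×row0 = (0, 0, 2, 3)
skip col 1 (zero from row 1)
step 2: normalize row 1 (÷3) = (0, 0, 1, 3)
  row 2: subtract 2×row1 = (0, 0, 0, 2)
step 3: normalize row 2 (÷2) = (0, 0, 0, 1)
  row 0: subtract 4×row2 = (1, 4, 0, 0)
  row 1: subtract 3×row2 = (0, 0, 1, 0)

M[0][1] = 4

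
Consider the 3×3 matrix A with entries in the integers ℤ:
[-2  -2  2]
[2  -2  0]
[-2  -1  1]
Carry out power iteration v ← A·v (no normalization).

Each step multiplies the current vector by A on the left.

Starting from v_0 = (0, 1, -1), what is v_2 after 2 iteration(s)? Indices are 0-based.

v_0 = (0, 1, -1).
v_1 = A·v_0 = (-4, -2, -2).
v_2 = A·v_1 = (8, -4, 8).

v_2 = (8, -4, 8)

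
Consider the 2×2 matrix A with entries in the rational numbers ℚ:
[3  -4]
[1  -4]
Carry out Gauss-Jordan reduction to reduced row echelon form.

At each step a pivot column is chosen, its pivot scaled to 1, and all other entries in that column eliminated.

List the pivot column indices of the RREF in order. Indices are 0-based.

pivot(0,0)=3: scale R0 → (1, -4/3)
  clear (1,0): R1 −= (1)R0 → (0, -8/3)
pivot(1,1)=-8/3: scale R1 → (0, 1)
  clear (0,1): R0 −= (-4/3)R1 → (1, 0)

pivot columns: 0, 1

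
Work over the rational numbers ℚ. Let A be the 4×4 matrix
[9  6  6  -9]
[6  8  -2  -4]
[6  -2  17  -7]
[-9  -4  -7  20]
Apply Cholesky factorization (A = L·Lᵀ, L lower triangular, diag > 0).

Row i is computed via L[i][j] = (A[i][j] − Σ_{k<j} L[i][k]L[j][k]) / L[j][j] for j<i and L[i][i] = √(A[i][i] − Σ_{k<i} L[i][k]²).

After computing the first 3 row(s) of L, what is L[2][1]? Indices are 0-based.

Step 1: L[0][0] = √(9) = 3.
  L[1][0] = (6) / L[0][0] = 2.
Step 2: L[1][1] = √(4) = 2.
  L[2][0] = (6) / L[0][0] = 2.
  L[2][1] = (-6) / L[1][1] = -3.
Step 3: L[2][2] = √(4) = 2.

L[2][1] = -3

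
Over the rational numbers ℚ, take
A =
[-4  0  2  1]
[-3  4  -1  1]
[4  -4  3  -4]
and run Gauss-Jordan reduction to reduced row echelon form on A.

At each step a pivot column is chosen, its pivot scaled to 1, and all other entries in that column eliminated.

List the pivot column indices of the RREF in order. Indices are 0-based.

pivot columns: 0, 1, 2

step 1: normalize row 0 (÷-4) = (1, 0, -1/2, -1/4)
  row 1: subtract -3×row0 = (0, 4, -5/2, 1/4)
  row 2: subtract 4×row0 = (0, -4, 5, -3)
step 2: normalize row 1 (÷4) = (0, 1, -5/8, 1/16)
  row 2: subtract -4×row1 = (0, 0, 5/2, -11/4)
step 3: normalize row 2 (÷5/2) = (0, 0, 1, -11/10)
  row 0: subtract -1/2×row2 = (1, 0, 0, -4/5)
  row 1: subtract -5/8×row2 = (0, 1, 0, -5/8)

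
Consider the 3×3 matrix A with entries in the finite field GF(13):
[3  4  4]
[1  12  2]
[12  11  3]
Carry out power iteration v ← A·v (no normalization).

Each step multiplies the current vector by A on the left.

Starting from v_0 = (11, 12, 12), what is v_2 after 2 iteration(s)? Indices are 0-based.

v_2 = (2, 4, 10)

v_0 = (11, 12, 12).
v_1 = A·v_0 = (12, 10, 1).
v_2 = A·v_1 = (2, 4, 10).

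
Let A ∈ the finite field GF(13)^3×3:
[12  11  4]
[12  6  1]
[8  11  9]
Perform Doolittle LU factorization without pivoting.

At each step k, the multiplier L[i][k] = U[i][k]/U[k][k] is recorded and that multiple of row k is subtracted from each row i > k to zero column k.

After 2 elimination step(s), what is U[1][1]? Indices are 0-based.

k=0: U[0][0]=12
  eliminate (1,0): mult=1, new row 1: (0, 8, 10); set L[1][0]=1
  eliminate (2,0): mult=5, new row 2: (0, 8, 2); set L[2][0]=5
k=1: U[1][1]=8
  eliminate (2,1): mult=1, new row 2: (0, 0, 5); set L[2][1]=1

U[1][1] = 8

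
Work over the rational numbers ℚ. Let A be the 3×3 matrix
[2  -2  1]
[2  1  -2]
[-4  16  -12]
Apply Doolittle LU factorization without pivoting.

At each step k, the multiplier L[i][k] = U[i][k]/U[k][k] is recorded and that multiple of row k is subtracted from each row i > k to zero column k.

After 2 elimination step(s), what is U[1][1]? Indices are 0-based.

U[1][1] = 3

k=0: U[0][0]=2
  eliminate (1,0): mult=1, new row 1: (0, 3, -3); set L[1][0]=1
  eliminate (2,0): mult=-2, new row 2: (0, 12, -10); set L[2][0]=-2
k=1: U[1][1]=3
  eliminate (2,1): mult=4, new row 2: (0, 0, 2); set L[2][1]=4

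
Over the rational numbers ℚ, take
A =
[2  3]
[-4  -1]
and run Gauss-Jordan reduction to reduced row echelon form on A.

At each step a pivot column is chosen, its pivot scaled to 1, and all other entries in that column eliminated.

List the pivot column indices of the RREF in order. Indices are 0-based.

pivot(0,0)=2: scale R0 → (1, 3/2)
  clear (1,0): R1 −= (-4)R0 → (0, 5)
pivot(1,1)=5: scale R1 → (0, 1)
  clear (0,1): R0 −= (3/2)R1 → (1, 0)

pivot columns: 0, 1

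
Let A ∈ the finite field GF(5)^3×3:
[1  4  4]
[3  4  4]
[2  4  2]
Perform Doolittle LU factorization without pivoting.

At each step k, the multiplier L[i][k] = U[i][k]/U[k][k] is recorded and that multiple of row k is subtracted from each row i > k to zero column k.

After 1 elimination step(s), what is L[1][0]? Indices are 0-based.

L[1][0] = 3

k=0: U[0][0]=1
  eliminate (1,0): mult=3, new row 1: (0, 2, 2); set L[1][0]=3
  eliminate (2,0): mult=2, new row 2: (0, 1, 4); set L[2][0]=2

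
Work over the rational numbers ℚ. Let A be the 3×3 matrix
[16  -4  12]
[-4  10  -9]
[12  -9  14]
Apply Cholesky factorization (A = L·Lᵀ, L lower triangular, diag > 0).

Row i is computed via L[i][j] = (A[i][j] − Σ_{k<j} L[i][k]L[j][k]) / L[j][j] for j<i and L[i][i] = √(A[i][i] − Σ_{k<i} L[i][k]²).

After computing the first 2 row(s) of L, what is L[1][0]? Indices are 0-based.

L[1][0] = -1

Step 1: L[0][0] = √(16) = 4.
  L[1][0] = (-4) / L[0][0] = -1.
Step 2: L[1][1] = √(9) = 3.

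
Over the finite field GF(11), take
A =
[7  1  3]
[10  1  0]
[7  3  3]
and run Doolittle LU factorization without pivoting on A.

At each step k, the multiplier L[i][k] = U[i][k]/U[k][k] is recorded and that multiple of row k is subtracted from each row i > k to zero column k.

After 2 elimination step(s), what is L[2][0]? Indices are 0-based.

L[2][0] = 1

k=0: U[0][0]=7
  eliminate (1,0): mult=3, new row 1: (0, 9, 2); set L[1][0]=3
  eliminate (2,0): mult=1, new row 2: (0, 2, 0); set L[2][0]=1
k=1: U[1][1]=9
  eliminate (2,1): mult=10, new row 2: (0, 0, 2); set L[2][1]=10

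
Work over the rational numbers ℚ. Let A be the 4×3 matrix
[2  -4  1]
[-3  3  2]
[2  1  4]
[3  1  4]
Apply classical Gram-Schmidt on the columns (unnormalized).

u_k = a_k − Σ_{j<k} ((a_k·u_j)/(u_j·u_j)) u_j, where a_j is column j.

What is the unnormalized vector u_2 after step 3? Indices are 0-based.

Step 1: u_0 = a_0 = (2, -3, 2, 3).
Step 2: u_1 = a_1 − (-6/13)·u_0 = (-40/13, 21/13, 25/13, 31/13).
Step 3: u_2 = a_2 − (8/13)·u_0 − (226/279)·u_1 = (631/279, 236/93, 338/279, 2/9).

u_2 = (631/279, 236/93, 338/279, 2/9)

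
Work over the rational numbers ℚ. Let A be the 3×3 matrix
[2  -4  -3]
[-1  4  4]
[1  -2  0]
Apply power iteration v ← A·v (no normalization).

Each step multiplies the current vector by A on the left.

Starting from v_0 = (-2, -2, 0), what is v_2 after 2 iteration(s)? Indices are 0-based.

v_0 = (-2, -2, 0).
v_1 = A·v_0 = (4, -6, 2).
v_2 = A·v_1 = (26, -20, 16).

v_2 = (26, -20, 16)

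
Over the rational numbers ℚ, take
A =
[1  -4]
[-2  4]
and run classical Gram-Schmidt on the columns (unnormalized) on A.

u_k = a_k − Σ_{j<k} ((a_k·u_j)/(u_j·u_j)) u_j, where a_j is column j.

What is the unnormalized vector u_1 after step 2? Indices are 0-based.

Step 1: u_0 = a_0 = (1, -2).
Step 2: u_1 = a_1 − (-12/5)·u_0 = (-8/5, -4/5).

u_1 = (-8/5, -4/5)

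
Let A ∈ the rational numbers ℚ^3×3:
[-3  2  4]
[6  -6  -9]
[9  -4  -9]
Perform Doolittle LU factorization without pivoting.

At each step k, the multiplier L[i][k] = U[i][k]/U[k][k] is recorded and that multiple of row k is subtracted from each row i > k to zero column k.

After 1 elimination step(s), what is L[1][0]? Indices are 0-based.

Step 1: pivot at (0,0) is -3.
  row1 ← row1 − (-2)·row0  ⇒  L[1][0]=-2, U row1=(0, -2, -1)
  row2 ← row2 − (-3)·row0  ⇒  L[2][0]=-3, U row2=(0, 2, 3)

L[1][0] = -2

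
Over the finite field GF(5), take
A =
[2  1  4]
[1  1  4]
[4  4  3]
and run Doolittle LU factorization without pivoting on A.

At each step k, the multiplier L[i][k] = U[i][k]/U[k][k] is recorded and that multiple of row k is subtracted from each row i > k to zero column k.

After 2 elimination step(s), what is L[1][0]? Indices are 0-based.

Step 1: pivot at (0,0) is 2.
  row1 ← row1 − (3)·row0  ⇒  L[1][0]=3, U row1=(0, 3, 2)
  row2 ← row2 − (2)·row0  ⇒  L[2][0]=2, U row2=(0, 2, 0)
Step 2: pivot at (1,1) is 3.
  row2 ← row2 − (4)·row1  ⇒  L[2][1]=4, U row2=(0, 0, 2)

L[1][0] = 3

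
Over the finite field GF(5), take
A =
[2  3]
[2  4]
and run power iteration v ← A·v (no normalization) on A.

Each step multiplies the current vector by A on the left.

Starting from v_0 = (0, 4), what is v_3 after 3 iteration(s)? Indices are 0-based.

v_0 = (0, 4).
v_1 = A·v_0 = (2, 1).
v_2 = A·v_1 = (2, 3).
v_3 = A·v_2 = (3, 1).

v_3 = (3, 1)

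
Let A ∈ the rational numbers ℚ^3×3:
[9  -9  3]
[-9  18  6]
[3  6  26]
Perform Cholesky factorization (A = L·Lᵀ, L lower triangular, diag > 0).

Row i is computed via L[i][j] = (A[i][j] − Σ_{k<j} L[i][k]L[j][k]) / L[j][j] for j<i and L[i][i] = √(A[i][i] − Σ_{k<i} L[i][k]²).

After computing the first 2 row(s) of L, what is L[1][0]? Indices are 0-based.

Step 1: L[0][0] = √(9) = 3.
  L[1][0] = (-9) / L[0][0] = -3.
Step 2: L[1][1] = √(9) = 3.

L[1][0] = -3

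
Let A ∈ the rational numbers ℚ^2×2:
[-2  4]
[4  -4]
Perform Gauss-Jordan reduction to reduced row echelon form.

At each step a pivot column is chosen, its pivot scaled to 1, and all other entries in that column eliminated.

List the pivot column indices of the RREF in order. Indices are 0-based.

pivot columns: 0, 1

pivot(0,0)=-2: scale R0 → (1, -2)
  clear (1,0): R1 −= (4)R0 → (0, 4)
pivot(1,1)=4: scale R1 → (0, 1)
  clear (0,1): R0 −= (-2)R1 → (1, 0)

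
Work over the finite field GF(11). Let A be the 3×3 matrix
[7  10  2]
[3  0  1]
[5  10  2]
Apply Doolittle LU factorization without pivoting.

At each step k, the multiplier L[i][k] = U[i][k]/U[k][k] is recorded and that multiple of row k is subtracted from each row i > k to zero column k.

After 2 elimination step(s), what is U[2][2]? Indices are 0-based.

U[2][2] = 8

k=0: U[0][0]=7
  eliminate (1,0): mult=2, new row 1: (0, 2, 8); set L[1][0]=2
  eliminate (2,0): mult=7, new row 2: (0, 6, 10); set L[2][0]=7
k=1: U[1][1]=2
  eliminate (2,1): mult=3, new row 2: (0, 0, 8); set L[2][1]=3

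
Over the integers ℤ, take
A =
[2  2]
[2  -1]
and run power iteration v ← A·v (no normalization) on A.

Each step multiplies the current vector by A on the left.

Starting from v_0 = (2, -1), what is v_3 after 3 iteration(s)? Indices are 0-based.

v_0 = (2, -1).
v_1 = A·v_0 = (2, 5).
v_2 = A·v_1 = (14, -1).
v_3 = A·v_2 = (26, 29).

v_3 = (26, 29)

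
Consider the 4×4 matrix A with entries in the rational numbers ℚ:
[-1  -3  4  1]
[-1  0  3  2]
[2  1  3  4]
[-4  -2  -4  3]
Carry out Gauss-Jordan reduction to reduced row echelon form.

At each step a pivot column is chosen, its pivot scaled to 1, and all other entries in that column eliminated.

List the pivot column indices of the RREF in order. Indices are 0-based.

pivot columns: 0, 1, 2, 3

pivot(0,0)=-1: scale R0 → (1, 3, -4, -1)
  clear (1,0): R1 −= (-1)R0 → (0, 3, -1, 1)
  clear (2,0): R2 −= (2)R0 → (0, -5, 11, 6)
  clear (3,0): R3 −= (-4)R0 → (0, 10, -20, -1)
pivot(1,1)=3: scale R1 → (0, 1, -1/3, 1/3)
  clear (0,1): R0 −= (3)R1 → (1, 0, -3, -2)
  clear (2,1): R2 −= (-5)R1 → (0, 0, 28/3, 23/3)
  clear (3,1): R3 −= (10)R1 → (0, 0, -50/3, -13/3)
pivot(2,2)=28/3: scale R2 → (0, 0, 1, 23/28)
  clear (0,2): R0 −= (-3)R2 → (1, 0, 0, 13/28)
  clear (1,2): R1 −= (-1/3)R2 → (0, 1, 0, 17/28)
  clear (3,2): R3 −= (-50/3)R2 → (0, 0, 0, 131/14)
pivot(3,3)=131/14: scale R3 → (0, 0, 0, 1)
  clear (0,3): R0 −= (13/28)R3 → (1, 0, 0, 0)
  clear (1,3): R1 −= (17/28)R3 → (0, 1, 0, 0)
  clear (2,3): R2 −= (23/28)R3 → (0, 0, 1, 0)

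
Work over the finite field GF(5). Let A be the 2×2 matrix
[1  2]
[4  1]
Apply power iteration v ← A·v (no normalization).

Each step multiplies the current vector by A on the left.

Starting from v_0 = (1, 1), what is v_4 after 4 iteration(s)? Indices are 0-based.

v_4 = (0, 2)

v_0 = (1, 1).
v_1 = A·v_0 = (3, 0).
v_2 = A·v_1 = (3, 2).
v_3 = A·v_2 = (2, 4).
v_4 = A·v_3 = (0, 2).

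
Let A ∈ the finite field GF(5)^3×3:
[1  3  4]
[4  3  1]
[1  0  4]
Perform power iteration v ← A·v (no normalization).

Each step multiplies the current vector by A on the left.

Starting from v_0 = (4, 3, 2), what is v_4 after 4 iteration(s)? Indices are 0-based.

v_4 = (1, 4, 1)

v_0 = (4, 3, 2).
v_1 = A·v_0 = (1, 2, 2).
v_2 = A·v_1 = (0, 2, 4).
v_3 = A·v_2 = (2, 0, 1).
v_4 = A·v_3 = (1, 4, 1).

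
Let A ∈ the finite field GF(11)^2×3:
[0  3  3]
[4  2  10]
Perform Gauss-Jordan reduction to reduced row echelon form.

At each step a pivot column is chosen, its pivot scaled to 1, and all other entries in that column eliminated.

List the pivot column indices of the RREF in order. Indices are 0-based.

pivot columns: 0, 1

step 1: exchange rows 0,1
step 1: normalize row 0 (÷4) = (1, 6, 8)
step 2: normalize row 1 (÷3) = (0, 1, 1)
  row 0: subtract 6×row1 = (1, 0, 2)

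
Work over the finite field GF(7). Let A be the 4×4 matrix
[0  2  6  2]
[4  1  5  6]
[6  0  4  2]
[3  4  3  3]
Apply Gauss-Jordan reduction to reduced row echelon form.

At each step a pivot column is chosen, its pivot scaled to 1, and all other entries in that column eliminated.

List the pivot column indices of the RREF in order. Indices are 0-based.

[1] R0 <-> R1
[1] R0 /= 4  ⇒  (1, 2, 3, 5)
     R2 -= 6·R0  ⇒  (0, 2, 0, 0)
     R3 -= 3·R0  ⇒  (0, 5, 1, 2)
[2] R1 /= 2  ⇒  (0, 1, 3, 1)
     R0 -= 2·R1  ⇒  (1, 0, 4, 3)
     R2 -= 2·R1  ⇒  (0, 0, 1, 5)
     R3 -= 5·R1  ⇒  (0, 0, 0, 4)
[3] R2 /= 1  ⇒  (0, 0, 1, 5)
     R0 -= 4·R2  ⇒  (1, 0, 0, 4)
     R1 -= 3·R2  ⇒  (0, 1, 0, 0)
[4] R3 /= 4  ⇒  (0, 0, 0, 1)
     R0 -= 4·R3  ⇒  (1, 0, 0, 0)
     R2 -= 5·R3  ⇒  (0, 0, 1, 0)

pivot columns: 0, 1, 2, 3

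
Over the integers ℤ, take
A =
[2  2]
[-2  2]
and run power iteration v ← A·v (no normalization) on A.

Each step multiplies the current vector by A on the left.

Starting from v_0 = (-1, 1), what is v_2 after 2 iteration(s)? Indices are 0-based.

v_2 = (8, 8)

v_0 = (-1, 1).
v_1 = A·v_0 = (0, 4).
v_2 = A·v_1 = (8, 8).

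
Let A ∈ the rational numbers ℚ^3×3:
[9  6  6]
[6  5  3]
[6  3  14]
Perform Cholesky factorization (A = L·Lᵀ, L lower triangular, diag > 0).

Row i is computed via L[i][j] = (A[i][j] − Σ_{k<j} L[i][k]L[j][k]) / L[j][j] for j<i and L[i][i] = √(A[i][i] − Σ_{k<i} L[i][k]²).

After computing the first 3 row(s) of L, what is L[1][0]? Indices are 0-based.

Step 1: L[0][0] = √(9) = 3.
  L[1][0] = (6) / L[0][0] = 2.
Step 2: L[1][1] = √(1) = 1.
  L[2][0] = (6) / L[0][0] = 2.
  L[2][1] = (-1) / L[1][1] = -1.
Step 3: L[2][2] = √(9) = 3.

L[1][0] = 2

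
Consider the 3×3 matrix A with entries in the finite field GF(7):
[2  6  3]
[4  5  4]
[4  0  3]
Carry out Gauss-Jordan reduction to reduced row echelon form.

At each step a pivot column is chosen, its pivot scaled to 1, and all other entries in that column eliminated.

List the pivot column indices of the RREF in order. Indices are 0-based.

pivot(0,0)=2: scale R0 → (1, 3, 5)
  clear (1,0): R1 −= (4)R0 → (0, 0, 5)
  clear (2,0): R2 −= (4)R0 → (0, 2, 4)
pivot(1,1): swap R1↔R2
pivot(1,1)=2: scale R1 → (0, 1, 2)
  clear (0,1): R0 −= (3)R1 → (1, 0, 6)
pivot(2,2)=5: scale R2 → (0, 0, 1)
  clear (0,2): R0 −= (6)R2 → (1, 0, 0)
  clear (1,2): R1 −= (2)R2 → (0, 1, 0)

pivot columns: 0, 1, 2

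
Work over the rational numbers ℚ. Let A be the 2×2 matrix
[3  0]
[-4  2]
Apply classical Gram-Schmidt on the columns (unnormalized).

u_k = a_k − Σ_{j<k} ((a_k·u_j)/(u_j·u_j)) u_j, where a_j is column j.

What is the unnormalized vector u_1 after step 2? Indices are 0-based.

u_1 = (24/25, 18/25)

Step 1: u_0 = a_0 = (3, -4).
Step 2: u_1 = a_1 − (-8/25)·u_0 = (24/25, 18/25).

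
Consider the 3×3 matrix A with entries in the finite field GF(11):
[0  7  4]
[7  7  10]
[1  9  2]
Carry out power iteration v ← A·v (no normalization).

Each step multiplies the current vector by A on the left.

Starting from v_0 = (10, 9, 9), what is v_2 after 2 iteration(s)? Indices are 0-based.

v_0 = (10, 9, 9).
v_1 = A·v_0 = (0, 3, 10).
v_2 = A·v_1 = (6, 0, 3).

v_2 = (6, 0, 3)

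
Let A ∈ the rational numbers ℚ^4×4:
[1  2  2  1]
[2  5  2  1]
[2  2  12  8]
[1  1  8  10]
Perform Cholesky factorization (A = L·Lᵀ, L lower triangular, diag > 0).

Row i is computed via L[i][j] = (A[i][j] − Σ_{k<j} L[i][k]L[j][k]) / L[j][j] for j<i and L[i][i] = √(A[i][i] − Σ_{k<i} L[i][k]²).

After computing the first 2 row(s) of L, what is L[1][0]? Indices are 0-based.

Step 1: L[0][0] = √(1) = 1.
  L[1][0] = (2) / L[0][0] = 2.
Step 2: L[1][1] = √(1) = 1.

L[1][0] = 2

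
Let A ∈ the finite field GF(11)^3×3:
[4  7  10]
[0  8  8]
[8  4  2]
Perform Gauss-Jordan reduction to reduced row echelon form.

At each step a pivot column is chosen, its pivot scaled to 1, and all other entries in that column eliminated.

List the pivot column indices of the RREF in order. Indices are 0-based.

pivot columns: 0, 1, 2

pivot(0,0)=4: scale R0 → (1, 10, 8)
  clear (2,0): R2 −= (8)R0 → (0, 1, 4)
pivot(1,1)=8: scale R1 → (0, 1, 1)
  clear (0,1): R0 −= (10)R1 → (1, 0, 9)
  clear (2,1): R2 −= (1)R1 → (0, 0, 3)
pivot(2,2)=3: scale R2 → (0, 0, 1)
  clear (0,2): R0 −= (9)R2 → (1, 0, 0)
  clear (1,2): R1 −= (1)R2 → (0, 1, 0)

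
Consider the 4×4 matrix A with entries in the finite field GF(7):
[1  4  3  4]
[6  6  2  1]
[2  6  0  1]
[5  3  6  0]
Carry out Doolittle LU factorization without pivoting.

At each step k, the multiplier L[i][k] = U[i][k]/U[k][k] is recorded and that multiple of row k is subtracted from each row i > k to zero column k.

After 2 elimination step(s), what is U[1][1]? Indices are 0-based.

U[1][1] = 3

Step 1: pivot at (0,0) is 1.
  row1 ← row1 − (6)·row0  ⇒  L[1][0]=6, U row1=(0, 3, 5, 5)
  row2 ← row2 − (2)·row0  ⇒  L[2][0]=2, U row2=(0, 5, 1, 0)
  row3 ← row3 − (5)·row0  ⇒  L[3][0]=5, U row3=(0, 4, 5, 1)
Step 2: pivot at (1,1) is 3.
  row2 ← row2 − (4)·row1  ⇒  L[2][1]=4, U row2=(0, 0, 2, 1)
  row3 ← row3 − (6)·row1  ⇒  L[3][1]=6, U row3=(0, 0, 3, 6)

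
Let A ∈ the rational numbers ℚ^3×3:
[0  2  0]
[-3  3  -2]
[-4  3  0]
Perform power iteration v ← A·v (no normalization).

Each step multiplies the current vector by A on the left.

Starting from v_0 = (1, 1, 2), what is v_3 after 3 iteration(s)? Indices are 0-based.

v_0 = (1, 1, 2).
v_1 = A·v_0 = (2, -4, -1).
v_2 = A·v_1 = (-8, -16, -20).
v_3 = A·v_2 = (-32, 16, -16).

v_3 = (-32, 16, -16)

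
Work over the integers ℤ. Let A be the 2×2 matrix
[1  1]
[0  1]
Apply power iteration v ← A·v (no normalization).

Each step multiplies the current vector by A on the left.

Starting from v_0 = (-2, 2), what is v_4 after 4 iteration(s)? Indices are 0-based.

v_4 = (6, 2)

v_0 = (-2, 2).
v_1 = A·v_0 = (0, 2).
v_2 = A·v_1 = (2, 2).
v_3 = A·v_2 = (4, 2).
v_4 = A·v_3 = (6, 2).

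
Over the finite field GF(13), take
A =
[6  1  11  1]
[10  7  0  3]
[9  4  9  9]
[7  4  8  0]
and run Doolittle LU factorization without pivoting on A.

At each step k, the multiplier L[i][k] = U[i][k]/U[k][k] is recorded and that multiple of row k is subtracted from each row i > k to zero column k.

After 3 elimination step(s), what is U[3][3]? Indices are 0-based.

U[3][3] = 10

k=0: U[0][0]=6
  eliminate (1,0): mult=6, new row 1: (0, 1, 12, 10); set L[1][0]=6
  eliminate (2,0): mult=8, new row 2: (0, 9, 12, 1); set L[2][0]=8
  eliminate (3,0): mult=12, new row 3: (0, 5, 6, 1); set L[3][0]=12
k=1: U[1][1]=1
  eliminate (2,1): mult=9, new row 2: (0, 0, 8, 2); set L[2][1]=9
  eliminate (3,1): mult=5, new row 3: (0, 0, 11, 3); set L[3][1]=5
k=2: U[2][2]=8
  eliminate (3,2): mult=3, new row 3: (0, 0, 0, 10); set L[3][2]=3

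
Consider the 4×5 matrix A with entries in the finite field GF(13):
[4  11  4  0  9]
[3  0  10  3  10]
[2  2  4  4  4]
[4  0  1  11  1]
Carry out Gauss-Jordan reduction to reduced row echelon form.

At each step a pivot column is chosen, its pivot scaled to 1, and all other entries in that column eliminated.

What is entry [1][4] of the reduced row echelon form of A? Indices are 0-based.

M[1][4] = 6

pivot(0,0)=4: scale R0 → (1, 6, 1, 0, 12)
  clear (1,0): R1 −= (3)R0 → (0, 8, 7, 3, 0)
  clear (2,0): R2 −= (2)R0 → (0, 3, 2, 4, 6)
  clear (3,0): R3 −= (4)R0 → (0, 2, 10, 11, 5)
pivot(1,1)=8: scale R1 → (0, 1, 9, 2, 0)
  clear (0,1): R0 −= (6)R1 → (1, 0, 12, 1, 12)
  clear (2,1): R2 −= (3)R1 → (0, 0, 1, 11, 6)
  clear (3,1): R3 −= (2)R1 → (0, 0, 5, 7, 5)
pivot(2,2)=1: scale R2 → (0, 0, 1, 11, 6)
  clear (0,2): R0 −= (12)R2 → (1, 0, 0, 12, 5)
  clear (1,2): R1 −= (9)R2 → (0, 1, 0, 7, 11)
  clear (3,2): R3 −= (5)R2 → (0, 0, 0, 4, 1)
pivot(3,3)=4: scale R3 → (0, 0, 0, 1, 10)
  clear (0,3): R0 −= (12)R3 → (1, 0, 0, 0, 2)
  clear (1,3): R1 −= (7)R3 → (0, 1, 0, 0, 6)
  clear (2,3): R2 −= (11)R3 → (0, 0, 1, 0, 0)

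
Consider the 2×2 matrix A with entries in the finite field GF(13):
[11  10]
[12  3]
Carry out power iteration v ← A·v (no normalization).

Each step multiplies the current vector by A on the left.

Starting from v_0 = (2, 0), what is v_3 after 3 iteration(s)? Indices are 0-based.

v_3 = (4, 6)

v_0 = (2, 0).
v_1 = A·v_0 = (9, 11).
v_2 = A·v_1 = (1, 11).
v_3 = A·v_2 = (4, 6).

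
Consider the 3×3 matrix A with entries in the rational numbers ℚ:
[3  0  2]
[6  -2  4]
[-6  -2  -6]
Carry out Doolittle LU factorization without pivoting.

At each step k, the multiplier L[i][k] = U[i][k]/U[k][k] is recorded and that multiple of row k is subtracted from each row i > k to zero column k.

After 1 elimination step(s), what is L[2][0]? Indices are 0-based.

k=0: U[0][0]=3
  eliminate (1,0): mult=2, new row 1: (0, -2, 0); set L[1][0]=2
  eliminate (2,0): mult=-2, new row 2: (0, -2, -2); set L[2][0]=-2

L[2][0] = -2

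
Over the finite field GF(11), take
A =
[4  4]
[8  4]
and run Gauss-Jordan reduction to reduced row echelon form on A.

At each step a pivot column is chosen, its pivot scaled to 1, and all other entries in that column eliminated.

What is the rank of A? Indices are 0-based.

rank = 2

[1] R0 /= 4  ⇒  (1, 1)
     R1 -= 8·R0  ⇒  (0, 7)
[2] R1 /= 7  ⇒  (0, 1)
     R0 -= 1·R1  ⇒  (1, 0)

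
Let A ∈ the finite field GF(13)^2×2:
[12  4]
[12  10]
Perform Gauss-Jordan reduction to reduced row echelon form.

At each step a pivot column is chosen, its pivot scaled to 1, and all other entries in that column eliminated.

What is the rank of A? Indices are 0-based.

step 1: normalize row 0 (÷12) = (1, 9)
  row 1: subtract 12×row0 = (0, 6)
step 2: normalize row 1 (÷6) = (0, 1)
  row 0: subtract 9×row1 = (1, 0)

rank = 2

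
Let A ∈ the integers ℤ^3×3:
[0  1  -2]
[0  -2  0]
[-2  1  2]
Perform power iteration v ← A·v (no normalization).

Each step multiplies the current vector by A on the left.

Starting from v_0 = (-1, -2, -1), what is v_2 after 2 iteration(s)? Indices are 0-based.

v_0 = (-1, -2, -1).
v_1 = A·v_0 = (0, 4, -2).
v_2 = A·v_1 = (8, -8, 0).

v_2 = (8, -8, 0)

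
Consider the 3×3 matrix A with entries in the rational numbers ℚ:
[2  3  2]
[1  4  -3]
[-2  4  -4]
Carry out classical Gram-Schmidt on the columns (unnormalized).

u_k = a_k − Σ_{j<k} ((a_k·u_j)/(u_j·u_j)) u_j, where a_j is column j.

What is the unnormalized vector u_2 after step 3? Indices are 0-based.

Step 1: u_0 = a_0 = (2, 1, -2).
Step 2: u_1 = a_1 − (2/9)·u_0 = (23/9, 34/9, 40/9).
Step 3: u_2 = a_2 − (1)·u_0 − (-216/365)·u_1 = (552/365, -644/365, 46/73).

u_2 = (552/365, -644/365, 46/73)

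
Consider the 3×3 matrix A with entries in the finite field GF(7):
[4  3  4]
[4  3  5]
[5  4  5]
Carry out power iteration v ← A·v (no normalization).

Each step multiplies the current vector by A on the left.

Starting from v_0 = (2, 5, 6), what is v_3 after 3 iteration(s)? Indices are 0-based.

v_3 = (4, 2, 4)

v_0 = (2, 5, 6).
v_1 = A·v_0 = (5, 4, 4).
v_2 = A·v_1 = (6, 3, 5).
v_3 = A·v_2 = (4, 2, 4).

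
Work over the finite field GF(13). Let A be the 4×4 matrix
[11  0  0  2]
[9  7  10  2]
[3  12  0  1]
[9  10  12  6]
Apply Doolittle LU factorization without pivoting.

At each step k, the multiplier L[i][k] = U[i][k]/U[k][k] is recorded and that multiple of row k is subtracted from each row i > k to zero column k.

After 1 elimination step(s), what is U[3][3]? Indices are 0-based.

Step 1: pivot at (0,0) is 11.
  row1 ← row1 − (2)·row0  ⇒  L[1][0]=2, U row1=(0, 7, 10, 11)
  row2 ← row2 − (5)·row0  ⇒  L[2][0]=5, U row2=(0, 12, 0, 4)
  row3 ← row3 − (2)·row0  ⇒  L[3][0]=2, U row3=(0, 10, 12, 2)

U[3][3] = 2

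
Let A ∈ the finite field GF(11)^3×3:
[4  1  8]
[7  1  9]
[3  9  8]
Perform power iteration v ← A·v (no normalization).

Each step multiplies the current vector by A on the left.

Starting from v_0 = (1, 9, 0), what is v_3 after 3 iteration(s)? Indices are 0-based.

v_0 = (1, 9, 0).
v_1 = A·v_0 = (2, 5, 7).
v_2 = A·v_1 = (3, 5, 8).
v_3 = A·v_2 = (4, 10, 8).

v_3 = (4, 10, 8)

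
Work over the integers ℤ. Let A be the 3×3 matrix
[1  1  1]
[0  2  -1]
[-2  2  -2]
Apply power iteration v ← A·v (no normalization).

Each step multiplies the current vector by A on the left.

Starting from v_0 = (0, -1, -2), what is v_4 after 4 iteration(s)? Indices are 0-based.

v_0 = (0, -1, -2).
v_1 = A·v_0 = (-3, 0, 2).
v_2 = A·v_1 = (-1, -2, 2).
v_3 = A·v_2 = (-1, -6, -6).
v_4 = A·v_3 = (-13, -6, 2).

v_4 = (-13, -6, 2)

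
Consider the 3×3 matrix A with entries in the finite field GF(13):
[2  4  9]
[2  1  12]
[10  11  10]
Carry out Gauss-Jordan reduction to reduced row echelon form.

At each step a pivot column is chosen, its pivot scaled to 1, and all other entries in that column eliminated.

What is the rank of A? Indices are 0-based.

pivot(0,0)=2: scale R0 → (1, 2, 11)
  clear (1,0): R1 −= (2)R0 → (0, 10, 3)
  clear (2,0): R2 −= (10)R0 → (0, 4, 4)
pivot(1,1)=10: scale R1 → (0, 1, 12)
  clear (0,1): R0 −= (2)R1 → (1, 0, 0)
  clear (2,1): R2 −= (4)R1 → (0, 0, 8)
pivot(2,2)=8: scale R2 → (0, 0, 1)
  clear (1,2): R1 −= (12)R2 → (0, 1, 0)

rank = 3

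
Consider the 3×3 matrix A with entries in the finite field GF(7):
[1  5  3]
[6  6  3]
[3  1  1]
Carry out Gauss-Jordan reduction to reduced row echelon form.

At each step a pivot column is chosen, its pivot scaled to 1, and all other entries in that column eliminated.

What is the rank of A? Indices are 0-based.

rank = 3

step 1: normalize row 0 (÷1) = (1, 5, 3)
  row 1: subtract 6×row0 = (0, 4, 6)
  row 2: subtract 3×row0 = (0, 0, 6)
step 2: normalize row 1 (÷4) = (0, 1, 5)
  row 0: subtract 5×row1 = (1, 0, 6)
step 3: normalize row 2 (÷6) = (0, 0, 1)
  row 0: subtract 6×row2 = (1, 0, 0)
  row 1: subtract 5×row2 = (0, 1, 0)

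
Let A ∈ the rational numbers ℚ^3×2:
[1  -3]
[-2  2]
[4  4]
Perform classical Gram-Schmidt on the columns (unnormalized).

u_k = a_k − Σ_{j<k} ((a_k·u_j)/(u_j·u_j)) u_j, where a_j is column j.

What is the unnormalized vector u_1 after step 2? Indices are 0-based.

Step 1: u_0 = a_0 = (1, -2, 4).
Step 2: u_1 = a_1 − (3/7)·u_0 = (-24/7, 20/7, 16/7).

u_1 = (-24/7, 20/7, 16/7)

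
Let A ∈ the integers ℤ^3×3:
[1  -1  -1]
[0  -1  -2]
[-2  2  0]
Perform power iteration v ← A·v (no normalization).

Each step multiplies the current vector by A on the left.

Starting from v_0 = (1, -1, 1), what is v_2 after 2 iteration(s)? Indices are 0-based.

v_2 = (6, 9, -4)

v_0 = (1, -1, 1).
v_1 = A·v_0 = (1, -1, -4).
v_2 = A·v_1 = (6, 9, -4).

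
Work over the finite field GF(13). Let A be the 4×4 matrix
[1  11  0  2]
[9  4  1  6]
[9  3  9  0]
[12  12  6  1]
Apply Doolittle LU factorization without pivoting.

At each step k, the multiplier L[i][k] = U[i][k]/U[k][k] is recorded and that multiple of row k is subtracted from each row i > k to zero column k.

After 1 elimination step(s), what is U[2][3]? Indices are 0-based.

U[2][3] = 8

Step 1: pivot at (0,0) is 1.
  row1 ← row1 − (9)·row0  ⇒  L[1][0]=9, U row1=(0, 9, 1, 1)
  row2 ← row2 − (9)·row0  ⇒  L[2][0]=9, U row2=(0, 8, 9, 8)
  row3 ← row3 − (12)·row0  ⇒  L[3][0]=12, U row3=(0, 10, 6, 3)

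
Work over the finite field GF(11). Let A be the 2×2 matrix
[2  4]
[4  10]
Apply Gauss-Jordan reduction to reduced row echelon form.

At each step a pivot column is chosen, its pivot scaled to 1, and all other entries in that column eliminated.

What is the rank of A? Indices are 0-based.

rank = 2

pivot(0,0)=2: scale R0 → (1, 2)
  clear (1,0): R1 −= (4)R0 → (0, 2)
pivot(1,1)=2: scale R1 → (0, 1)
  clear (0,1): R0 −= (2)R1 → (1, 0)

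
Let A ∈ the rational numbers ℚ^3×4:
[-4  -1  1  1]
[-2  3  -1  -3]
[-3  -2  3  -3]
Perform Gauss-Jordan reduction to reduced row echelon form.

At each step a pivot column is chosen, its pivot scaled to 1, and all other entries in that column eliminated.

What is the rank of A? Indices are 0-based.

rank = 3

step 1: normalize row 0 (÷-4) = (1, 1/4, -1/4, -1/4)
  row 1: subtract -2×row0 = (0, 7/2, -3/2, -7/2)
  row 2: subtract -3×row0 = (0, -5/4, 9/4, -15/4)
step 2: normalize row 1 (÷7/2) = (0, 1, -3/7, -1)
  row 0: subtract 1/4×row1 = (1, 0, -1/7, 0)
  row 2: subtract -5/4×row1 = (0, 0, 12/7, -5)
step 3: normalize row 2 (÷12/7) = (0, 0, 1, -35/12)
  row 0: subtract -1/7×row2 = (1, 0, 0, -5/12)
  row 1: subtract -3/7×row2 = (0, 1, 0, -9/4)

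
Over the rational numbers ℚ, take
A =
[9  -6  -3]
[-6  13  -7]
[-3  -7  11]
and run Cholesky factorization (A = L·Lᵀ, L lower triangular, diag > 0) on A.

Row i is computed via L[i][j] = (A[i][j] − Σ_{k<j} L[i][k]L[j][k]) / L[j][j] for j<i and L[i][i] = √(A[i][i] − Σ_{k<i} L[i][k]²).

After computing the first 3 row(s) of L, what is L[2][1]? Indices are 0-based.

L[2][1] = -3

Step 1: L[0][0] = √(9) = 3.
  L[1][0] = (-6) / L[0][0] = -2.
Step 2: L[1][1] = √(9) = 3.
  L[2][0] = (-3) / L[0][0] = -1.
  L[2][1] = (-9) / L[1][1] = -3.
Step 3: L[2][2] = √(1) = 1.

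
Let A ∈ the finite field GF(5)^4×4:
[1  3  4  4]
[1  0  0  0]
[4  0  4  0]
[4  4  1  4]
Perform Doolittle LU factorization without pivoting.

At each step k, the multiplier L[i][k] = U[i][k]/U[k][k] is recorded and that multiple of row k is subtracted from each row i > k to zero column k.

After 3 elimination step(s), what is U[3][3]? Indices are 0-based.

[col 0] pivot 1
  R1 -= 1*R0 → (0, 2, 1, 1)  (L[1][0] := 1)
  R2 -= 4*R0 → (0, 3, 3, 4)  (L[2][0] := 4)
  R3 -= 4*R0 → (0, 2, 0, 3)  (L[3][0] := 4)
[col 1] pivot 2
  R2 -= 4*R1 → (0, 0, 4, 0)  (L[2][1] := 4)
  R3 -= 1*R1 → (0, 0, 4, 2)  (L[3][1] := 1)
[col 2] pivot 4
  R3 -= 1*R2 → (0, 0, 0, 2)  (L[3][2] := 1)

U[3][3] = 2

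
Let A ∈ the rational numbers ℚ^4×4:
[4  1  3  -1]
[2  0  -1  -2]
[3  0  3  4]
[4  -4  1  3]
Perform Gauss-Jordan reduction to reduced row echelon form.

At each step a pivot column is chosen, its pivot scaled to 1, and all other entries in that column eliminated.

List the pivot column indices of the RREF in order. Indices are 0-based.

pivot columns: 0, 1, 2, 3

[1] R0 /= 4  ⇒  (1, 1/4, 3/4, -1/4)
     R1 -= 2·R0  ⇒  (0, -1/2, -5/2, -3/2)
     R2 -= 3·R0  ⇒  (0, -3/4, 3/4, 19/4)
     R3 -= 4·R0  ⇒  (0, -5, -2, 4)
[2] R1 /= -1/2  ⇒  (0, 1, 5, 3)
     R0 -= 1/4·R1  ⇒  (1, 0, -1/2, -1)
     R2 -= -3/4·R1  ⇒  (0, 0, 9/2, 7)
     R3 -= -5·R1  ⇒  (0, 0, 23, 19)
[3] R2 /= 9/2  ⇒  (0, 0, 1, 14/9)
     R0 -= -1/2·R2  ⇒  (1, 0, 0, -2/9)
     R1 -= 5·R2  ⇒  (0, 1, 0, -43/9)
     R3 -= 23·R2  ⇒  (0, 0, 0, -151/9)
[4] R3 /= -151/9  ⇒  (0, 0, 0, 1)
     R0 -= -2/9·R3  ⇒  (1, 0, 0, 0)
     R1 -= -43/9·R3  ⇒  (0, 1, 0, 0)
     R2 -= 14/9·R3  ⇒  (0, 0, 1, 0)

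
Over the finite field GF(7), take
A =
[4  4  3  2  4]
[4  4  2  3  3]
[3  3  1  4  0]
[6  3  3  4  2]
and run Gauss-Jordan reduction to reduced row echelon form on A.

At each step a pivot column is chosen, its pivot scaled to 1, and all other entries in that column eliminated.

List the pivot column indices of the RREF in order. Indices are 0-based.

pivot columns: 0, 1, 2, 3

[1] R0 /= 4  ⇒  (1, 1, 6, 4, 1)
     R1 -= 4·R0  ⇒  (0, 0, 6, 1, 6)
     R2 -= 3·R0  ⇒  (0, 0, 4, 6, 4)
     R3 -= 6·R0  ⇒  (0, 4, 2, 1, 3)
[2] R1 <-> R3
[2] R1 /= 4  ⇒  (0, 1, 4, 2, 6)
     R0 -= 1·R1  ⇒  (1, 0, 2, 2, 2)
[3] R2 /= 4  ⇒  (0, 0, 1, 5, 1)
     R0 -= 2·R2  ⇒  (1, 0, 0, 6, 0)
     R1 -= 4·R2  ⇒  (0, 1, 0, 3, 2)
     R3 -= 6·R2  ⇒  (0, 0, 0, 6, 0)
[4] R3 /= 6  ⇒  (0, 0, 0, 1, 0)
     R0 -= 6·R3  ⇒  (1, 0, 0, 0, 0)
     R1 -= 3·R3  ⇒  (0, 1, 0, 0, 2)
     R2 -= 5·R3  ⇒  (0, 0, 1, 0, 1)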